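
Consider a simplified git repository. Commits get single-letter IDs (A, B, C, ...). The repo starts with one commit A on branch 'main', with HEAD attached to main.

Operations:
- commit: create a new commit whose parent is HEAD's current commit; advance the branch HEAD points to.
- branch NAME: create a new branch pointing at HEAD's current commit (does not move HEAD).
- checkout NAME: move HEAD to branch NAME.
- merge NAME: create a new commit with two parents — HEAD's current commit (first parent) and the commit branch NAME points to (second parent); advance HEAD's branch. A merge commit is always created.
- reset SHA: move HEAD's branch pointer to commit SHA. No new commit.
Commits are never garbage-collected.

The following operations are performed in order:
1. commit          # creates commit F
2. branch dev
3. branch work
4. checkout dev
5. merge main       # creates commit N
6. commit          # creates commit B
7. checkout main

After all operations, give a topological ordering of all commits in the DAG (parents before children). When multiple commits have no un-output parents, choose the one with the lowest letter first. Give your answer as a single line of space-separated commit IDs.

After op 1 (commit): HEAD=main@F [main=F]
After op 2 (branch): HEAD=main@F [dev=F main=F]
After op 3 (branch): HEAD=main@F [dev=F main=F work=F]
After op 4 (checkout): HEAD=dev@F [dev=F main=F work=F]
After op 5 (merge): HEAD=dev@N [dev=N main=F work=F]
After op 6 (commit): HEAD=dev@B [dev=B main=F work=F]
After op 7 (checkout): HEAD=main@F [dev=B main=F work=F]
commit A: parents=[]
commit B: parents=['N']
commit F: parents=['A']
commit N: parents=['F', 'F']

Answer: A F N B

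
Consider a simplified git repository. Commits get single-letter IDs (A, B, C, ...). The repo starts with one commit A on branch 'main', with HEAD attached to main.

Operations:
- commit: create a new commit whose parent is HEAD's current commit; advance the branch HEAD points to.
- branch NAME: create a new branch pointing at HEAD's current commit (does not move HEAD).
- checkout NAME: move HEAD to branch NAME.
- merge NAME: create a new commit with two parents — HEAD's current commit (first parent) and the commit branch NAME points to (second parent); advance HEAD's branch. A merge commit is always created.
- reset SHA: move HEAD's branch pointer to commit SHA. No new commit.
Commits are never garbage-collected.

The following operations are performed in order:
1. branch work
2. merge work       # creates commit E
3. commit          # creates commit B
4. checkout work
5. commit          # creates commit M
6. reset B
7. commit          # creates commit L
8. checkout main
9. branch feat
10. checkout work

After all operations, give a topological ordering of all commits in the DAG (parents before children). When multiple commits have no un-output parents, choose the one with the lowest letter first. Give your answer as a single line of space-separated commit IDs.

Answer: A E B L M

Derivation:
After op 1 (branch): HEAD=main@A [main=A work=A]
After op 2 (merge): HEAD=main@E [main=E work=A]
After op 3 (commit): HEAD=main@B [main=B work=A]
After op 4 (checkout): HEAD=work@A [main=B work=A]
After op 5 (commit): HEAD=work@M [main=B work=M]
After op 6 (reset): HEAD=work@B [main=B work=B]
After op 7 (commit): HEAD=work@L [main=B work=L]
After op 8 (checkout): HEAD=main@B [main=B work=L]
After op 9 (branch): HEAD=main@B [feat=B main=B work=L]
After op 10 (checkout): HEAD=work@L [feat=B main=B work=L]
commit A: parents=[]
commit B: parents=['E']
commit E: parents=['A', 'A']
commit L: parents=['B']
commit M: parents=['A']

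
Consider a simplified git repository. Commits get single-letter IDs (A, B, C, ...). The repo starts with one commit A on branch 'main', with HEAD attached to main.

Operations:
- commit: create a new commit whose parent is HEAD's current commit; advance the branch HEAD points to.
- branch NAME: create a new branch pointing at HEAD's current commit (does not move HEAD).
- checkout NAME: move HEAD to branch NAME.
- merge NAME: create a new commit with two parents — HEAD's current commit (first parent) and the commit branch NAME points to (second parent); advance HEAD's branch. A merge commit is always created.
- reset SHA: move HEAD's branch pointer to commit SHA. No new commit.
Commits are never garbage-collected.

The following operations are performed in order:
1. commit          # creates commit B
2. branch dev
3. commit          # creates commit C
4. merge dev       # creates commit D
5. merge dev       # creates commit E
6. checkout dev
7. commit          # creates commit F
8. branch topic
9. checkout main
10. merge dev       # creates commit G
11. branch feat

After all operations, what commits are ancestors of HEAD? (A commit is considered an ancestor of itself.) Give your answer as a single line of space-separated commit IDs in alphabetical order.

Answer: A B C D E F G

Derivation:
After op 1 (commit): HEAD=main@B [main=B]
After op 2 (branch): HEAD=main@B [dev=B main=B]
After op 3 (commit): HEAD=main@C [dev=B main=C]
After op 4 (merge): HEAD=main@D [dev=B main=D]
After op 5 (merge): HEAD=main@E [dev=B main=E]
After op 6 (checkout): HEAD=dev@B [dev=B main=E]
After op 7 (commit): HEAD=dev@F [dev=F main=E]
After op 8 (branch): HEAD=dev@F [dev=F main=E topic=F]
After op 9 (checkout): HEAD=main@E [dev=F main=E topic=F]
After op 10 (merge): HEAD=main@G [dev=F main=G topic=F]
After op 11 (branch): HEAD=main@G [dev=F feat=G main=G topic=F]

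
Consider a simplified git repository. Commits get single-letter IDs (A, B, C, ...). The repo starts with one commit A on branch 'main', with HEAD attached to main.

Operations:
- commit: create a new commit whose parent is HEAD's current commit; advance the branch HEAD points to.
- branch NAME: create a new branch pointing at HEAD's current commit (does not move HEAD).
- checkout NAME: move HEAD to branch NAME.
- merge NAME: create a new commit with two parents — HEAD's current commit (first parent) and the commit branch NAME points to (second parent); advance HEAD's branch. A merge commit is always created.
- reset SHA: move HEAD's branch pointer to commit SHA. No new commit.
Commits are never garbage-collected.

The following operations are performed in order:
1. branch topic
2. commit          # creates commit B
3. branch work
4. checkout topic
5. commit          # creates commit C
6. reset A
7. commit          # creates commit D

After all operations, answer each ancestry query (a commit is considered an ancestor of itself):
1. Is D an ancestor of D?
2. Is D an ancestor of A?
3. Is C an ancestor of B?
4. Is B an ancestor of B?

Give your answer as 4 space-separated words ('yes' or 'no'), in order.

After op 1 (branch): HEAD=main@A [main=A topic=A]
After op 2 (commit): HEAD=main@B [main=B topic=A]
After op 3 (branch): HEAD=main@B [main=B topic=A work=B]
After op 4 (checkout): HEAD=topic@A [main=B topic=A work=B]
After op 5 (commit): HEAD=topic@C [main=B topic=C work=B]
After op 6 (reset): HEAD=topic@A [main=B topic=A work=B]
After op 7 (commit): HEAD=topic@D [main=B topic=D work=B]
ancestors(D) = {A,D}; D in? yes
ancestors(A) = {A}; D in? no
ancestors(B) = {A,B}; C in? no
ancestors(B) = {A,B}; B in? yes

Answer: yes no no yes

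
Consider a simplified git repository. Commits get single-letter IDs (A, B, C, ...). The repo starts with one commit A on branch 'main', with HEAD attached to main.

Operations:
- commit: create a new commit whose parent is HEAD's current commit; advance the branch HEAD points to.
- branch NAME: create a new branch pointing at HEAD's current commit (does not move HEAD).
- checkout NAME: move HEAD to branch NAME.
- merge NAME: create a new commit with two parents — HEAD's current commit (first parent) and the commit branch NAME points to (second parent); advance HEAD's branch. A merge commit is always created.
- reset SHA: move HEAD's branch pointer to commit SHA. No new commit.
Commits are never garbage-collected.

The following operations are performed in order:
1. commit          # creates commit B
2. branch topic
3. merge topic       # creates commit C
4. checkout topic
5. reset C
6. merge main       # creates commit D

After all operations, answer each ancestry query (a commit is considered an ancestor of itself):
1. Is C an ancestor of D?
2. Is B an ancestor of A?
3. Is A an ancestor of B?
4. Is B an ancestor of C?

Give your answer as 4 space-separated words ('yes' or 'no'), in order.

Answer: yes no yes yes

Derivation:
After op 1 (commit): HEAD=main@B [main=B]
After op 2 (branch): HEAD=main@B [main=B topic=B]
After op 3 (merge): HEAD=main@C [main=C topic=B]
After op 4 (checkout): HEAD=topic@B [main=C topic=B]
After op 5 (reset): HEAD=topic@C [main=C topic=C]
After op 6 (merge): HEAD=topic@D [main=C topic=D]
ancestors(D) = {A,B,C,D}; C in? yes
ancestors(A) = {A}; B in? no
ancestors(B) = {A,B}; A in? yes
ancestors(C) = {A,B,C}; B in? yes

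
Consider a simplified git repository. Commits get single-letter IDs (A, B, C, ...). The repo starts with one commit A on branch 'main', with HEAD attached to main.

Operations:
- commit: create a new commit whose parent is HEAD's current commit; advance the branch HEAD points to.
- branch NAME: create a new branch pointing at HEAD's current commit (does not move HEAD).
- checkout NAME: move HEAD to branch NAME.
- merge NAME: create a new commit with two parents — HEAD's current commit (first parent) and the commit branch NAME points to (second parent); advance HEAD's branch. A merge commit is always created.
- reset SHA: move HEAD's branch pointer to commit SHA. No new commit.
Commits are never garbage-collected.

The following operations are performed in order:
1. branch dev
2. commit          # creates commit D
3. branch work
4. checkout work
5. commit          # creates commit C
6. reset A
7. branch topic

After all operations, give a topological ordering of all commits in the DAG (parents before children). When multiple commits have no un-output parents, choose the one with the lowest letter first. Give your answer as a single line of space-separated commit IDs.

Answer: A D C

Derivation:
After op 1 (branch): HEAD=main@A [dev=A main=A]
After op 2 (commit): HEAD=main@D [dev=A main=D]
After op 3 (branch): HEAD=main@D [dev=A main=D work=D]
After op 4 (checkout): HEAD=work@D [dev=A main=D work=D]
After op 5 (commit): HEAD=work@C [dev=A main=D work=C]
After op 6 (reset): HEAD=work@A [dev=A main=D work=A]
After op 7 (branch): HEAD=work@A [dev=A main=D topic=A work=A]
commit A: parents=[]
commit C: parents=['D']
commit D: parents=['A']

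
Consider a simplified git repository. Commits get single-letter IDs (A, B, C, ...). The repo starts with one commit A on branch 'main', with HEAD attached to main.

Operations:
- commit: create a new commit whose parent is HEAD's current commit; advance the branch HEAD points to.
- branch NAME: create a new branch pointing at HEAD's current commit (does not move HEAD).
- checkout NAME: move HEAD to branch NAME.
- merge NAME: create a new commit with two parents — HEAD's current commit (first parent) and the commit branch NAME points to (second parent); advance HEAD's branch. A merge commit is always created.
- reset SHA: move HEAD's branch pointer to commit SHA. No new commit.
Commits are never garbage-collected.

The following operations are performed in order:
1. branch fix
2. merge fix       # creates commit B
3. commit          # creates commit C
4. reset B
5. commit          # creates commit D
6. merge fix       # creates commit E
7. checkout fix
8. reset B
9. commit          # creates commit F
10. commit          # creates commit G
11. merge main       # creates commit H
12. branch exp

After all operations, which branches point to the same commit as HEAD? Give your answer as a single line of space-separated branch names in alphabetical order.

Answer: exp fix

Derivation:
After op 1 (branch): HEAD=main@A [fix=A main=A]
After op 2 (merge): HEAD=main@B [fix=A main=B]
After op 3 (commit): HEAD=main@C [fix=A main=C]
After op 4 (reset): HEAD=main@B [fix=A main=B]
After op 5 (commit): HEAD=main@D [fix=A main=D]
After op 6 (merge): HEAD=main@E [fix=A main=E]
After op 7 (checkout): HEAD=fix@A [fix=A main=E]
After op 8 (reset): HEAD=fix@B [fix=B main=E]
After op 9 (commit): HEAD=fix@F [fix=F main=E]
After op 10 (commit): HEAD=fix@G [fix=G main=E]
After op 11 (merge): HEAD=fix@H [fix=H main=E]
After op 12 (branch): HEAD=fix@H [exp=H fix=H main=E]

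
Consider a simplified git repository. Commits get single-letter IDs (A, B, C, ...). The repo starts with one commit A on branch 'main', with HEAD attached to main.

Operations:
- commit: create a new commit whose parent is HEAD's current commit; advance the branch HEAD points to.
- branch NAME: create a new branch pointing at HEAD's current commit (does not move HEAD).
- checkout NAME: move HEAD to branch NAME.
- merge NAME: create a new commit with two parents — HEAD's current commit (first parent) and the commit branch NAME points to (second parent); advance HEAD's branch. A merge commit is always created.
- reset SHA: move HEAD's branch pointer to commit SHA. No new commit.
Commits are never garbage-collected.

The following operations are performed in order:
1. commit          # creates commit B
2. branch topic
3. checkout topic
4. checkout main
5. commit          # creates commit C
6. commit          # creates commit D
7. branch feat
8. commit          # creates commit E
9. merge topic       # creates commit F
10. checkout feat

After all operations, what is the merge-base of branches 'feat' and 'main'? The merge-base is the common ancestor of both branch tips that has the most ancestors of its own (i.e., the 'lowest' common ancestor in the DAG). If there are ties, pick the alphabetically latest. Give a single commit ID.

Answer: D

Derivation:
After op 1 (commit): HEAD=main@B [main=B]
After op 2 (branch): HEAD=main@B [main=B topic=B]
After op 3 (checkout): HEAD=topic@B [main=B topic=B]
After op 4 (checkout): HEAD=main@B [main=B topic=B]
After op 5 (commit): HEAD=main@C [main=C topic=B]
After op 6 (commit): HEAD=main@D [main=D topic=B]
After op 7 (branch): HEAD=main@D [feat=D main=D topic=B]
After op 8 (commit): HEAD=main@E [feat=D main=E topic=B]
After op 9 (merge): HEAD=main@F [feat=D main=F topic=B]
After op 10 (checkout): HEAD=feat@D [feat=D main=F topic=B]
ancestors(feat=D): ['A', 'B', 'C', 'D']
ancestors(main=F): ['A', 'B', 'C', 'D', 'E', 'F']
common: ['A', 'B', 'C', 'D']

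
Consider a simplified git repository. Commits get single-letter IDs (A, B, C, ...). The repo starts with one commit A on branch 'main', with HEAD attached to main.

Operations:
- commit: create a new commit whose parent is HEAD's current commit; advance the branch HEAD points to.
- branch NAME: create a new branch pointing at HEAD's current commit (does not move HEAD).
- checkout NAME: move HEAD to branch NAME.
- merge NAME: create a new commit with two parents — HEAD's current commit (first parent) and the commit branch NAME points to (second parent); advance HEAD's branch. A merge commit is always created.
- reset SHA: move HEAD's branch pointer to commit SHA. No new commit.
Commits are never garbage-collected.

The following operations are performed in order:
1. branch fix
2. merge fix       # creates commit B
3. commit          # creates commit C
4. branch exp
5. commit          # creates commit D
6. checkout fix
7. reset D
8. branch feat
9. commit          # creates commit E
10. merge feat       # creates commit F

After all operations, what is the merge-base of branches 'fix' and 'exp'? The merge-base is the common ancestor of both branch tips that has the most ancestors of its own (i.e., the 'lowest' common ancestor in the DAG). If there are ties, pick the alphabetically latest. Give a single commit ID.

Answer: C

Derivation:
After op 1 (branch): HEAD=main@A [fix=A main=A]
After op 2 (merge): HEAD=main@B [fix=A main=B]
After op 3 (commit): HEAD=main@C [fix=A main=C]
After op 4 (branch): HEAD=main@C [exp=C fix=A main=C]
After op 5 (commit): HEAD=main@D [exp=C fix=A main=D]
After op 6 (checkout): HEAD=fix@A [exp=C fix=A main=D]
After op 7 (reset): HEAD=fix@D [exp=C fix=D main=D]
After op 8 (branch): HEAD=fix@D [exp=C feat=D fix=D main=D]
After op 9 (commit): HEAD=fix@E [exp=C feat=D fix=E main=D]
After op 10 (merge): HEAD=fix@F [exp=C feat=D fix=F main=D]
ancestors(fix=F): ['A', 'B', 'C', 'D', 'E', 'F']
ancestors(exp=C): ['A', 'B', 'C']
common: ['A', 'B', 'C']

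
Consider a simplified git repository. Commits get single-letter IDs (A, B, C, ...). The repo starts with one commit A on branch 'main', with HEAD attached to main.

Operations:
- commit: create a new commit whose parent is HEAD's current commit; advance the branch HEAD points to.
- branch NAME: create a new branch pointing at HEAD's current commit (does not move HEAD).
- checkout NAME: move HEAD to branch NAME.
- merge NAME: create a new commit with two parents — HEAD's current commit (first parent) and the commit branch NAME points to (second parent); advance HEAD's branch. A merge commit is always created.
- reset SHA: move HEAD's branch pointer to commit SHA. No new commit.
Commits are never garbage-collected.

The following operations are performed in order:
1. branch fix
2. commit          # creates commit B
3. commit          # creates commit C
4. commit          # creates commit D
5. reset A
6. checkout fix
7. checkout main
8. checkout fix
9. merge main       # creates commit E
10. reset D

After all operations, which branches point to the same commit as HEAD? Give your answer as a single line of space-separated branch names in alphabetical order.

Answer: fix

Derivation:
After op 1 (branch): HEAD=main@A [fix=A main=A]
After op 2 (commit): HEAD=main@B [fix=A main=B]
After op 3 (commit): HEAD=main@C [fix=A main=C]
After op 4 (commit): HEAD=main@D [fix=A main=D]
After op 5 (reset): HEAD=main@A [fix=A main=A]
After op 6 (checkout): HEAD=fix@A [fix=A main=A]
After op 7 (checkout): HEAD=main@A [fix=A main=A]
After op 8 (checkout): HEAD=fix@A [fix=A main=A]
After op 9 (merge): HEAD=fix@E [fix=E main=A]
After op 10 (reset): HEAD=fix@D [fix=D main=A]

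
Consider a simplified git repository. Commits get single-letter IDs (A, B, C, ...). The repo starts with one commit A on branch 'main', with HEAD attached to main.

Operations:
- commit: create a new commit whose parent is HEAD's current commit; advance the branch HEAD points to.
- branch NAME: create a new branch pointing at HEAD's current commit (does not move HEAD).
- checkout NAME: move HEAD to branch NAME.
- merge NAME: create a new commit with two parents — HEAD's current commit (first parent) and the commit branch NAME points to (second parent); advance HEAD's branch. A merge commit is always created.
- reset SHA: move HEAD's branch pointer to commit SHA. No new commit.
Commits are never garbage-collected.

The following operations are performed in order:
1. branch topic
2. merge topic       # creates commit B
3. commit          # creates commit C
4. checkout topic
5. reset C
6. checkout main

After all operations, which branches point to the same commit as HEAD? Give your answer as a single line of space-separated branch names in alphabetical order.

Answer: main topic

Derivation:
After op 1 (branch): HEAD=main@A [main=A topic=A]
After op 2 (merge): HEAD=main@B [main=B topic=A]
After op 3 (commit): HEAD=main@C [main=C topic=A]
After op 4 (checkout): HEAD=topic@A [main=C topic=A]
After op 5 (reset): HEAD=topic@C [main=C topic=C]
After op 6 (checkout): HEAD=main@C [main=C topic=C]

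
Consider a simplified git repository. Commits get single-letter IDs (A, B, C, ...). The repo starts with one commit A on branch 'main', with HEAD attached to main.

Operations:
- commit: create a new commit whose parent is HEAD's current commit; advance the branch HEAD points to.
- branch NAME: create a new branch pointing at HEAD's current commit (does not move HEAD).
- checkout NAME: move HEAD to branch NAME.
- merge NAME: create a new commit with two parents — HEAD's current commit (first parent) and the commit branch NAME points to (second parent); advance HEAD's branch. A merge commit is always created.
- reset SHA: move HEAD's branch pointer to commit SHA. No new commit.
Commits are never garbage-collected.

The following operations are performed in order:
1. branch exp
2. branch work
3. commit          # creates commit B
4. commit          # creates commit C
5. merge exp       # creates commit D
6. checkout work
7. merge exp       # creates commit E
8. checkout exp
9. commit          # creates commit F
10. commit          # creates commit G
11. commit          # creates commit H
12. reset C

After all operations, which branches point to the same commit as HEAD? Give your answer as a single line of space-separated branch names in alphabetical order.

Answer: exp

Derivation:
After op 1 (branch): HEAD=main@A [exp=A main=A]
After op 2 (branch): HEAD=main@A [exp=A main=A work=A]
After op 3 (commit): HEAD=main@B [exp=A main=B work=A]
After op 4 (commit): HEAD=main@C [exp=A main=C work=A]
After op 5 (merge): HEAD=main@D [exp=A main=D work=A]
After op 6 (checkout): HEAD=work@A [exp=A main=D work=A]
After op 7 (merge): HEAD=work@E [exp=A main=D work=E]
After op 8 (checkout): HEAD=exp@A [exp=A main=D work=E]
After op 9 (commit): HEAD=exp@F [exp=F main=D work=E]
After op 10 (commit): HEAD=exp@G [exp=G main=D work=E]
After op 11 (commit): HEAD=exp@H [exp=H main=D work=E]
After op 12 (reset): HEAD=exp@C [exp=C main=D work=E]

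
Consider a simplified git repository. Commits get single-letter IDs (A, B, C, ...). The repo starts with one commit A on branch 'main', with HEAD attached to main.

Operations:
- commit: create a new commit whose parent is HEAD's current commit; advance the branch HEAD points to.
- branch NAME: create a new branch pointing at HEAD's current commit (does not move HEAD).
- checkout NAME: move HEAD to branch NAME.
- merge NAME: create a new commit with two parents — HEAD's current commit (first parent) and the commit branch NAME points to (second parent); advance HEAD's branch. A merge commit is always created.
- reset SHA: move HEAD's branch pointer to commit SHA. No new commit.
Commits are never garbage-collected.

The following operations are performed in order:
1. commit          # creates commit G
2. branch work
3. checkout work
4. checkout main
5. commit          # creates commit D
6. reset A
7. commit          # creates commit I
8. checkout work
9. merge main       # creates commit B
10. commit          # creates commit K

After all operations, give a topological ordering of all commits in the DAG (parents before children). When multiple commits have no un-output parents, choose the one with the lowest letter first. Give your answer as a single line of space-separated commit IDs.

Answer: A G D I B K

Derivation:
After op 1 (commit): HEAD=main@G [main=G]
After op 2 (branch): HEAD=main@G [main=G work=G]
After op 3 (checkout): HEAD=work@G [main=G work=G]
After op 4 (checkout): HEAD=main@G [main=G work=G]
After op 5 (commit): HEAD=main@D [main=D work=G]
After op 6 (reset): HEAD=main@A [main=A work=G]
After op 7 (commit): HEAD=main@I [main=I work=G]
After op 8 (checkout): HEAD=work@G [main=I work=G]
After op 9 (merge): HEAD=work@B [main=I work=B]
After op 10 (commit): HEAD=work@K [main=I work=K]
commit A: parents=[]
commit B: parents=['G', 'I']
commit D: parents=['G']
commit G: parents=['A']
commit I: parents=['A']
commit K: parents=['B']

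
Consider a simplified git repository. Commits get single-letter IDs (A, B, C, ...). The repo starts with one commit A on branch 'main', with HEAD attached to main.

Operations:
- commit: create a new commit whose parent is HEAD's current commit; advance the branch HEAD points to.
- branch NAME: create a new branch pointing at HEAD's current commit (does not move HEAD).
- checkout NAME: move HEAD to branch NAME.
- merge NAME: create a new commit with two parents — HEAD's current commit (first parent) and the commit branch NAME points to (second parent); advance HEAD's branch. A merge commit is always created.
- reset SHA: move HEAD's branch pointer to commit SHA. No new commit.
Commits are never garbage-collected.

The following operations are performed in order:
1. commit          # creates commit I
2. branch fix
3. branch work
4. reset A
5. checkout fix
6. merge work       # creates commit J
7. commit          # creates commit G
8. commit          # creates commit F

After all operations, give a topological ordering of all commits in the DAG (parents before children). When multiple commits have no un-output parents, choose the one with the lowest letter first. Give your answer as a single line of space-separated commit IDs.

Answer: A I J G F

Derivation:
After op 1 (commit): HEAD=main@I [main=I]
After op 2 (branch): HEAD=main@I [fix=I main=I]
After op 3 (branch): HEAD=main@I [fix=I main=I work=I]
After op 4 (reset): HEAD=main@A [fix=I main=A work=I]
After op 5 (checkout): HEAD=fix@I [fix=I main=A work=I]
After op 6 (merge): HEAD=fix@J [fix=J main=A work=I]
After op 7 (commit): HEAD=fix@G [fix=G main=A work=I]
After op 8 (commit): HEAD=fix@F [fix=F main=A work=I]
commit A: parents=[]
commit F: parents=['G']
commit G: parents=['J']
commit I: parents=['A']
commit J: parents=['I', 'I']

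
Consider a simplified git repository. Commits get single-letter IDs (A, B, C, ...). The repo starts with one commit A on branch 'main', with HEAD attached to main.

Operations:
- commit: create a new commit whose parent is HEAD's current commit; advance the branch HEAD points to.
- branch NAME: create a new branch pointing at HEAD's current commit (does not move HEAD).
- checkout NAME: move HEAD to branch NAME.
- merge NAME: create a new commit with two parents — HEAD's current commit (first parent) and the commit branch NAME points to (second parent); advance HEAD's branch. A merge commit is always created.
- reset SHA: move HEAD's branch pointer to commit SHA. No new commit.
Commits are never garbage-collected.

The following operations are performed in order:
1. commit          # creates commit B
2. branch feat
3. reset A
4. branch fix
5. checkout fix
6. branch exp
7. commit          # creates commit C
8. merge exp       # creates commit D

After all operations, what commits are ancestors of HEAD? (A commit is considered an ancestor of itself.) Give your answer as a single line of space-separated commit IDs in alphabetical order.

After op 1 (commit): HEAD=main@B [main=B]
After op 2 (branch): HEAD=main@B [feat=B main=B]
After op 3 (reset): HEAD=main@A [feat=B main=A]
After op 4 (branch): HEAD=main@A [feat=B fix=A main=A]
After op 5 (checkout): HEAD=fix@A [feat=B fix=A main=A]
After op 6 (branch): HEAD=fix@A [exp=A feat=B fix=A main=A]
After op 7 (commit): HEAD=fix@C [exp=A feat=B fix=C main=A]
After op 8 (merge): HEAD=fix@D [exp=A feat=B fix=D main=A]

Answer: A C D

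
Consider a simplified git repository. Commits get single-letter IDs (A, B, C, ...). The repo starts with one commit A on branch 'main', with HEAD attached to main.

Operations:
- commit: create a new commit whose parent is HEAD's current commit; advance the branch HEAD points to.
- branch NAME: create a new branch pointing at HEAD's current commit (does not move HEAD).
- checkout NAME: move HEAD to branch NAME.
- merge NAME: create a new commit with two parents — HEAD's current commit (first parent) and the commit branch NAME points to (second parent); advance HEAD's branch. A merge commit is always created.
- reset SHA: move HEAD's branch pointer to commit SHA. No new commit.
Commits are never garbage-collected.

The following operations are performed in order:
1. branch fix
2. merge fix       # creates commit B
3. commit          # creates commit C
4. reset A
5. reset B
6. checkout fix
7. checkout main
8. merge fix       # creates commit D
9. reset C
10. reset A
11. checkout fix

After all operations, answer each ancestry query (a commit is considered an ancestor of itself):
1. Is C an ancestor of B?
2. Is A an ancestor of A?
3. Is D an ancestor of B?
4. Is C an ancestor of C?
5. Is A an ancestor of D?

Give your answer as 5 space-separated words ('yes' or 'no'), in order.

After op 1 (branch): HEAD=main@A [fix=A main=A]
After op 2 (merge): HEAD=main@B [fix=A main=B]
After op 3 (commit): HEAD=main@C [fix=A main=C]
After op 4 (reset): HEAD=main@A [fix=A main=A]
After op 5 (reset): HEAD=main@B [fix=A main=B]
After op 6 (checkout): HEAD=fix@A [fix=A main=B]
After op 7 (checkout): HEAD=main@B [fix=A main=B]
After op 8 (merge): HEAD=main@D [fix=A main=D]
After op 9 (reset): HEAD=main@C [fix=A main=C]
After op 10 (reset): HEAD=main@A [fix=A main=A]
After op 11 (checkout): HEAD=fix@A [fix=A main=A]
ancestors(B) = {A,B}; C in? no
ancestors(A) = {A}; A in? yes
ancestors(B) = {A,B}; D in? no
ancestors(C) = {A,B,C}; C in? yes
ancestors(D) = {A,B,D}; A in? yes

Answer: no yes no yes yes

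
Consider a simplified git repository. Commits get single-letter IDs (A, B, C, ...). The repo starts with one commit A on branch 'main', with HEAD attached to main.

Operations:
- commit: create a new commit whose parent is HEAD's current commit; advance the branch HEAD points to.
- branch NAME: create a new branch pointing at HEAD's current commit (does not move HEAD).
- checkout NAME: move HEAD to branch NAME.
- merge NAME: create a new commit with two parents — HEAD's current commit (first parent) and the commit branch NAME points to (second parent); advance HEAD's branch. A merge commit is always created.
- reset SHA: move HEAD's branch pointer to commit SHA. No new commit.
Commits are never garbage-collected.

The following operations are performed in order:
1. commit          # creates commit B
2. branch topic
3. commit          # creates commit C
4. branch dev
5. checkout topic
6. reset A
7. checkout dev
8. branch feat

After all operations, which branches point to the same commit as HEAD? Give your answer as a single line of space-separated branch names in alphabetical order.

Answer: dev feat main

Derivation:
After op 1 (commit): HEAD=main@B [main=B]
After op 2 (branch): HEAD=main@B [main=B topic=B]
After op 3 (commit): HEAD=main@C [main=C topic=B]
After op 4 (branch): HEAD=main@C [dev=C main=C topic=B]
After op 5 (checkout): HEAD=topic@B [dev=C main=C topic=B]
After op 6 (reset): HEAD=topic@A [dev=C main=C topic=A]
After op 7 (checkout): HEAD=dev@C [dev=C main=C topic=A]
After op 8 (branch): HEAD=dev@C [dev=C feat=C main=C topic=A]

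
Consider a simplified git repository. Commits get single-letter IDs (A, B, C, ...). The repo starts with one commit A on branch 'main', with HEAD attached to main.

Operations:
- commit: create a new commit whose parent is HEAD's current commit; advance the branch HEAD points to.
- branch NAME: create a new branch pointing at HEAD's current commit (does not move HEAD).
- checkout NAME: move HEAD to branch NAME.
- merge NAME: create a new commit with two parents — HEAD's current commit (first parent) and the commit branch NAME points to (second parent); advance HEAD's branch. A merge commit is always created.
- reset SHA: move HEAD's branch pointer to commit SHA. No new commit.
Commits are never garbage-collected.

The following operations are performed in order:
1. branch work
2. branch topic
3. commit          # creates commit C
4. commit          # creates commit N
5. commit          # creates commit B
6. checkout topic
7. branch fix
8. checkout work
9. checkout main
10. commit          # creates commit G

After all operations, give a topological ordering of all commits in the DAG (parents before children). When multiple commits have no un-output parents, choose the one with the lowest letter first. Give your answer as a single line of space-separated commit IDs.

After op 1 (branch): HEAD=main@A [main=A work=A]
After op 2 (branch): HEAD=main@A [main=A topic=A work=A]
After op 3 (commit): HEAD=main@C [main=C topic=A work=A]
After op 4 (commit): HEAD=main@N [main=N topic=A work=A]
After op 5 (commit): HEAD=main@B [main=B topic=A work=A]
After op 6 (checkout): HEAD=topic@A [main=B topic=A work=A]
After op 7 (branch): HEAD=topic@A [fix=A main=B topic=A work=A]
After op 8 (checkout): HEAD=work@A [fix=A main=B topic=A work=A]
After op 9 (checkout): HEAD=main@B [fix=A main=B topic=A work=A]
After op 10 (commit): HEAD=main@G [fix=A main=G topic=A work=A]
commit A: parents=[]
commit B: parents=['N']
commit C: parents=['A']
commit G: parents=['B']
commit N: parents=['C']

Answer: A C N B G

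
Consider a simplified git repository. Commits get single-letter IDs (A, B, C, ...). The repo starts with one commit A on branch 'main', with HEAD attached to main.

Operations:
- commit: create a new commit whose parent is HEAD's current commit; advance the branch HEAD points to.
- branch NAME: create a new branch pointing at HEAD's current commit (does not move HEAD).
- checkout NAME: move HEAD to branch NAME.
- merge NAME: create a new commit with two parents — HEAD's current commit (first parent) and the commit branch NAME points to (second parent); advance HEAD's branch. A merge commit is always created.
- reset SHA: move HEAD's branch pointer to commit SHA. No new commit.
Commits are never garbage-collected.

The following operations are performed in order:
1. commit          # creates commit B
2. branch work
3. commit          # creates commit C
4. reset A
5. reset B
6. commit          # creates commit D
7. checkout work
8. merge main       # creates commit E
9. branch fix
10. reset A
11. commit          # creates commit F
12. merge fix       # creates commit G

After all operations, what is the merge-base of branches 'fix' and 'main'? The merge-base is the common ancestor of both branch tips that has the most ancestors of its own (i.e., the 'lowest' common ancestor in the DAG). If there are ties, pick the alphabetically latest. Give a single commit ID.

Answer: D

Derivation:
After op 1 (commit): HEAD=main@B [main=B]
After op 2 (branch): HEAD=main@B [main=B work=B]
After op 3 (commit): HEAD=main@C [main=C work=B]
After op 4 (reset): HEAD=main@A [main=A work=B]
After op 5 (reset): HEAD=main@B [main=B work=B]
After op 6 (commit): HEAD=main@D [main=D work=B]
After op 7 (checkout): HEAD=work@B [main=D work=B]
After op 8 (merge): HEAD=work@E [main=D work=E]
After op 9 (branch): HEAD=work@E [fix=E main=D work=E]
After op 10 (reset): HEAD=work@A [fix=E main=D work=A]
After op 11 (commit): HEAD=work@F [fix=E main=D work=F]
After op 12 (merge): HEAD=work@G [fix=E main=D work=G]
ancestors(fix=E): ['A', 'B', 'D', 'E']
ancestors(main=D): ['A', 'B', 'D']
common: ['A', 'B', 'D']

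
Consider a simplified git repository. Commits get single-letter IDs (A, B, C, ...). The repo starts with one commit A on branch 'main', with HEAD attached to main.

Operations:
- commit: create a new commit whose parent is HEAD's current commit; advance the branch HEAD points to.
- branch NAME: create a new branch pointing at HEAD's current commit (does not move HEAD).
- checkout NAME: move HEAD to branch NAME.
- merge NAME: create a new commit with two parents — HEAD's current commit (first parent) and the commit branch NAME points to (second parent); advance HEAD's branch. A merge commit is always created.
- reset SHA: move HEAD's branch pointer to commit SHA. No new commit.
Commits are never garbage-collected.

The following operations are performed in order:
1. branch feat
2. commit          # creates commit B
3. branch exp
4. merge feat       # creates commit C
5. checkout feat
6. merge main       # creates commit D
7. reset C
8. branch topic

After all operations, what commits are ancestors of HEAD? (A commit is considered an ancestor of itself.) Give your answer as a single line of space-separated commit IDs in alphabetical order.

After op 1 (branch): HEAD=main@A [feat=A main=A]
After op 2 (commit): HEAD=main@B [feat=A main=B]
After op 3 (branch): HEAD=main@B [exp=B feat=A main=B]
After op 4 (merge): HEAD=main@C [exp=B feat=A main=C]
After op 5 (checkout): HEAD=feat@A [exp=B feat=A main=C]
After op 6 (merge): HEAD=feat@D [exp=B feat=D main=C]
After op 7 (reset): HEAD=feat@C [exp=B feat=C main=C]
After op 8 (branch): HEAD=feat@C [exp=B feat=C main=C topic=C]

Answer: A B C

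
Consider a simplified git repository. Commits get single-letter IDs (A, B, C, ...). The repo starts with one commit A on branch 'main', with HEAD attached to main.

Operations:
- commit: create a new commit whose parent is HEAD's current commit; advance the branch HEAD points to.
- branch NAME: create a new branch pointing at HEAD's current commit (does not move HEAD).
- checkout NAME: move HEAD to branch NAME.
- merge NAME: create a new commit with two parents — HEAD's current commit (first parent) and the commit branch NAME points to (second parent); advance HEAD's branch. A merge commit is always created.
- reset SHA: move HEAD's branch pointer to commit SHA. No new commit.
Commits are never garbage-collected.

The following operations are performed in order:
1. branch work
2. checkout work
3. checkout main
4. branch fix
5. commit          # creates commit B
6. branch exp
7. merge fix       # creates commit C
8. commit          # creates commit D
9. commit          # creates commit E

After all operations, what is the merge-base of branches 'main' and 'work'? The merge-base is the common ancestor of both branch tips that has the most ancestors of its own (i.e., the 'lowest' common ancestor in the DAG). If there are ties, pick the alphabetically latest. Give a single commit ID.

Answer: A

Derivation:
After op 1 (branch): HEAD=main@A [main=A work=A]
After op 2 (checkout): HEAD=work@A [main=A work=A]
After op 3 (checkout): HEAD=main@A [main=A work=A]
After op 4 (branch): HEAD=main@A [fix=A main=A work=A]
After op 5 (commit): HEAD=main@B [fix=A main=B work=A]
After op 6 (branch): HEAD=main@B [exp=B fix=A main=B work=A]
After op 7 (merge): HEAD=main@C [exp=B fix=A main=C work=A]
After op 8 (commit): HEAD=main@D [exp=B fix=A main=D work=A]
After op 9 (commit): HEAD=main@E [exp=B fix=A main=E work=A]
ancestors(main=E): ['A', 'B', 'C', 'D', 'E']
ancestors(work=A): ['A']
common: ['A']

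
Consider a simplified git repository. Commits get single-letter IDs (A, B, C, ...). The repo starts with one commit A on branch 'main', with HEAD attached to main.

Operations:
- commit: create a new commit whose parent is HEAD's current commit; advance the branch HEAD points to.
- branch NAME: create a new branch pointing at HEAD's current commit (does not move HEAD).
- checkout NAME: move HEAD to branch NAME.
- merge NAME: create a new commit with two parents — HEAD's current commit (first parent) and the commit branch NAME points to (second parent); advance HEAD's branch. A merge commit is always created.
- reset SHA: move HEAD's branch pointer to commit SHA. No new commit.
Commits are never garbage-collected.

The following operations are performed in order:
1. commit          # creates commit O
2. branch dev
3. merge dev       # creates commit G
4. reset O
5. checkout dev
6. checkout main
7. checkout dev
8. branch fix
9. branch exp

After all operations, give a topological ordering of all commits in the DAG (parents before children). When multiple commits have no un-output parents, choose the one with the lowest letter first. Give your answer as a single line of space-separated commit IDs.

Answer: A O G

Derivation:
After op 1 (commit): HEAD=main@O [main=O]
After op 2 (branch): HEAD=main@O [dev=O main=O]
After op 3 (merge): HEAD=main@G [dev=O main=G]
After op 4 (reset): HEAD=main@O [dev=O main=O]
After op 5 (checkout): HEAD=dev@O [dev=O main=O]
After op 6 (checkout): HEAD=main@O [dev=O main=O]
After op 7 (checkout): HEAD=dev@O [dev=O main=O]
After op 8 (branch): HEAD=dev@O [dev=O fix=O main=O]
After op 9 (branch): HEAD=dev@O [dev=O exp=O fix=O main=O]
commit A: parents=[]
commit G: parents=['O', 'O']
commit O: parents=['A']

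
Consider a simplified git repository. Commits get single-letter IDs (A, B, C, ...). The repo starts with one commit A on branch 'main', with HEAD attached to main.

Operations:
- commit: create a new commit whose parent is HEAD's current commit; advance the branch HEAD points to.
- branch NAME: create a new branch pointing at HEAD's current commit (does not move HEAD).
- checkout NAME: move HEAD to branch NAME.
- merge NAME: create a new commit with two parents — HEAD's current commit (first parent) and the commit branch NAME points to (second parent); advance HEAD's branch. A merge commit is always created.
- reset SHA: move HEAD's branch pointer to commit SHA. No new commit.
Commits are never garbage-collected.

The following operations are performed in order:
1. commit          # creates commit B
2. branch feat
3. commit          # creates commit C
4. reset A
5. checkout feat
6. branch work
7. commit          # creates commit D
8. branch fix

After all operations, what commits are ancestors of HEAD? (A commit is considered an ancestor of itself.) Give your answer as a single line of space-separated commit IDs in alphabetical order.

After op 1 (commit): HEAD=main@B [main=B]
After op 2 (branch): HEAD=main@B [feat=B main=B]
After op 3 (commit): HEAD=main@C [feat=B main=C]
After op 4 (reset): HEAD=main@A [feat=B main=A]
After op 5 (checkout): HEAD=feat@B [feat=B main=A]
After op 6 (branch): HEAD=feat@B [feat=B main=A work=B]
After op 7 (commit): HEAD=feat@D [feat=D main=A work=B]
After op 8 (branch): HEAD=feat@D [feat=D fix=D main=A work=B]

Answer: A B D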